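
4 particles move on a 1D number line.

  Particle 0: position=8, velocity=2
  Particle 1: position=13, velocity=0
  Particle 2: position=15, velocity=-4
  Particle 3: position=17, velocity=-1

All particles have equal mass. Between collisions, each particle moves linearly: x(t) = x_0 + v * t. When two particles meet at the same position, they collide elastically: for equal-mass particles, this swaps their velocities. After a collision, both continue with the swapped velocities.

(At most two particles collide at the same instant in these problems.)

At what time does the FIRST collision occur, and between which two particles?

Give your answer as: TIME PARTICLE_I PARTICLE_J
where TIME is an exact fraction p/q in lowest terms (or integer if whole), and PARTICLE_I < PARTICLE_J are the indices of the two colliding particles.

Answer: 1/2 1 2

Derivation:
Pair (0,1): pos 8,13 vel 2,0 -> gap=5, closing at 2/unit, collide at t=5/2
Pair (1,2): pos 13,15 vel 0,-4 -> gap=2, closing at 4/unit, collide at t=1/2
Pair (2,3): pos 15,17 vel -4,-1 -> not approaching (rel speed -3 <= 0)
Earliest collision: t=1/2 between 1 and 2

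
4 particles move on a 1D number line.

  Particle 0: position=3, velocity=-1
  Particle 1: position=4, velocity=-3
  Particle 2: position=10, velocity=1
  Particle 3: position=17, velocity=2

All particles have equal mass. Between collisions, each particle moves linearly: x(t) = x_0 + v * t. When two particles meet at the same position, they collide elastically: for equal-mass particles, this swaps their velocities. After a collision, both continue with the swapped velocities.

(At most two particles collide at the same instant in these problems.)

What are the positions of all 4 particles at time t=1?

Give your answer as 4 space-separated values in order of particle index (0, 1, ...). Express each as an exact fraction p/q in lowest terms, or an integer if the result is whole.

Collision at t=1/2: particles 0 and 1 swap velocities; positions: p0=5/2 p1=5/2 p2=21/2 p3=18; velocities now: v0=-3 v1=-1 v2=1 v3=2
Advance to t=1 (no further collisions before then); velocities: v0=-3 v1=-1 v2=1 v3=2; positions = 1 2 11 19

Answer: 1 2 11 19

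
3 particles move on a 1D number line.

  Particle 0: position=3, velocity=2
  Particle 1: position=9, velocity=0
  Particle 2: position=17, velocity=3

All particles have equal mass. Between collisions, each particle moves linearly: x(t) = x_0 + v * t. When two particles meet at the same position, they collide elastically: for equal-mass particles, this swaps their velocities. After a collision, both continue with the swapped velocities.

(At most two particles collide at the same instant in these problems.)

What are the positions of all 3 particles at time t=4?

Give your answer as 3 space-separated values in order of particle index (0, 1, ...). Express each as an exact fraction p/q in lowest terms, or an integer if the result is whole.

Collision at t=3: particles 0 and 1 swap velocities; positions: p0=9 p1=9 p2=26; velocities now: v0=0 v1=2 v2=3
Advance to t=4 (no further collisions before then); velocities: v0=0 v1=2 v2=3; positions = 9 11 29

Answer: 9 11 29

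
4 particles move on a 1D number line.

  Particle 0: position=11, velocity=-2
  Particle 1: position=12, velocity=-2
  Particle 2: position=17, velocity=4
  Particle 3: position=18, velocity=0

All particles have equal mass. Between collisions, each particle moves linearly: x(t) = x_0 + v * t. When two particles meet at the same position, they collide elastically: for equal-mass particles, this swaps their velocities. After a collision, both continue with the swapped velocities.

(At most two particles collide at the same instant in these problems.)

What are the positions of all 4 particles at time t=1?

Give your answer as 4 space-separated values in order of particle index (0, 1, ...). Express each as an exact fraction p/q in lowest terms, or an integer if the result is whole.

Collision at t=1/4: particles 2 and 3 swap velocities; positions: p0=21/2 p1=23/2 p2=18 p3=18; velocities now: v0=-2 v1=-2 v2=0 v3=4
Advance to t=1 (no further collisions before then); velocities: v0=-2 v1=-2 v2=0 v3=4; positions = 9 10 18 21

Answer: 9 10 18 21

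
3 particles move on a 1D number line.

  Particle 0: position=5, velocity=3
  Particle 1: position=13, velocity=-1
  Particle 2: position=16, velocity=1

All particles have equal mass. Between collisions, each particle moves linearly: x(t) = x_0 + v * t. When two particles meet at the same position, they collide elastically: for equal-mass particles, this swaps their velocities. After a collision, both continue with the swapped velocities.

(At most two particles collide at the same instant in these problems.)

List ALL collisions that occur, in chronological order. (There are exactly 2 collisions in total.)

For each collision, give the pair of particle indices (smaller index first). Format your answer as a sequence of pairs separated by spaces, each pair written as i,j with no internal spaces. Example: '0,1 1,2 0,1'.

Answer: 0,1 1,2

Derivation:
Collision at t=2: particles 0 and 1 swap velocities; positions: p0=11 p1=11 p2=18; velocities now: v0=-1 v1=3 v2=1
Collision at t=11/2: particles 1 and 2 swap velocities; positions: p0=15/2 p1=43/2 p2=43/2; velocities now: v0=-1 v1=1 v2=3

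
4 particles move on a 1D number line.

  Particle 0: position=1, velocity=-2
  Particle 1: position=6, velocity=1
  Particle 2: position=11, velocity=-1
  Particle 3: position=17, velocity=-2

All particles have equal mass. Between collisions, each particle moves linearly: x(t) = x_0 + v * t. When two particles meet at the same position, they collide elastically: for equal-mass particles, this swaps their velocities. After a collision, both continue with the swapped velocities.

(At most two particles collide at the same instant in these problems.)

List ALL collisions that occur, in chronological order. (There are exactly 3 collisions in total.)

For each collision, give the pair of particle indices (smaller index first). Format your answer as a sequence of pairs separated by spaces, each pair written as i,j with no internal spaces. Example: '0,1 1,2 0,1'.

Answer: 1,2 2,3 1,2

Derivation:
Collision at t=5/2: particles 1 and 2 swap velocities; positions: p0=-4 p1=17/2 p2=17/2 p3=12; velocities now: v0=-2 v1=-1 v2=1 v3=-2
Collision at t=11/3: particles 2 and 3 swap velocities; positions: p0=-19/3 p1=22/3 p2=29/3 p3=29/3; velocities now: v0=-2 v1=-1 v2=-2 v3=1
Collision at t=6: particles 1 and 2 swap velocities; positions: p0=-11 p1=5 p2=5 p3=12; velocities now: v0=-2 v1=-2 v2=-1 v3=1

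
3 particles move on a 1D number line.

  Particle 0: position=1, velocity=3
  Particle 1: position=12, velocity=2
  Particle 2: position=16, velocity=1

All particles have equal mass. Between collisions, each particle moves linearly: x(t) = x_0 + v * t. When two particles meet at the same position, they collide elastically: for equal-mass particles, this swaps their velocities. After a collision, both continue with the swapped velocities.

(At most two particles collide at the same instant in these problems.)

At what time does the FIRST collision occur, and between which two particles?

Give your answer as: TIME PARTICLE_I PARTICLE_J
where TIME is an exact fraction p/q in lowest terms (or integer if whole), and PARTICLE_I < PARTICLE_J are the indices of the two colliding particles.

Answer: 4 1 2

Derivation:
Pair (0,1): pos 1,12 vel 3,2 -> gap=11, closing at 1/unit, collide at t=11
Pair (1,2): pos 12,16 vel 2,1 -> gap=4, closing at 1/unit, collide at t=4
Earliest collision: t=4 between 1 and 2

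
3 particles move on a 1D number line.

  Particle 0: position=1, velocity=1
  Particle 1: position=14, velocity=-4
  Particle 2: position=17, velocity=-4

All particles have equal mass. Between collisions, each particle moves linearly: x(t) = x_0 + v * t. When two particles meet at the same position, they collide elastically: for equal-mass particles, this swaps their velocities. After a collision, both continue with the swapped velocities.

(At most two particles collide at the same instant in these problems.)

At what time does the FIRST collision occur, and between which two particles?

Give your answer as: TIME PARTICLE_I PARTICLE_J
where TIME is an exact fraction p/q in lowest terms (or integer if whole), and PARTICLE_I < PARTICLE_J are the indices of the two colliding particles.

Pair (0,1): pos 1,14 vel 1,-4 -> gap=13, closing at 5/unit, collide at t=13/5
Pair (1,2): pos 14,17 vel -4,-4 -> not approaching (rel speed 0 <= 0)
Earliest collision: t=13/5 between 0 and 1

Answer: 13/5 0 1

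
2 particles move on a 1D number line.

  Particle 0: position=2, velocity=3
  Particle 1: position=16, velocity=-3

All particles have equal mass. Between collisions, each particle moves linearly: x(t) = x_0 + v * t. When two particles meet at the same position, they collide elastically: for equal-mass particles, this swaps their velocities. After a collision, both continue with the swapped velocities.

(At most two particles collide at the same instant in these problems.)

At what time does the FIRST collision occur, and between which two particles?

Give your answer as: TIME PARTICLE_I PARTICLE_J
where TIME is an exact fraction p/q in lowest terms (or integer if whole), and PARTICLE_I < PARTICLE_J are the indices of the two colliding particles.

Pair (0,1): pos 2,16 vel 3,-3 -> gap=14, closing at 6/unit, collide at t=7/3
Earliest collision: t=7/3 between 0 and 1

Answer: 7/3 0 1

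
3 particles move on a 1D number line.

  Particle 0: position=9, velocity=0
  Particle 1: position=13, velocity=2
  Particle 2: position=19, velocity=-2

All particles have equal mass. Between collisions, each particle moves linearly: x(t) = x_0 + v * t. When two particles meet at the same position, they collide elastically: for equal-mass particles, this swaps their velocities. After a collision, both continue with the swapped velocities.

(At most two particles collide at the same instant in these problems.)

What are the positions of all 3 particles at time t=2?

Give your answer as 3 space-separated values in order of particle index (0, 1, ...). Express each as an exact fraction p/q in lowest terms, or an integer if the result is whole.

Collision at t=3/2: particles 1 and 2 swap velocities; positions: p0=9 p1=16 p2=16; velocities now: v0=0 v1=-2 v2=2
Advance to t=2 (no further collisions before then); velocities: v0=0 v1=-2 v2=2; positions = 9 15 17

Answer: 9 15 17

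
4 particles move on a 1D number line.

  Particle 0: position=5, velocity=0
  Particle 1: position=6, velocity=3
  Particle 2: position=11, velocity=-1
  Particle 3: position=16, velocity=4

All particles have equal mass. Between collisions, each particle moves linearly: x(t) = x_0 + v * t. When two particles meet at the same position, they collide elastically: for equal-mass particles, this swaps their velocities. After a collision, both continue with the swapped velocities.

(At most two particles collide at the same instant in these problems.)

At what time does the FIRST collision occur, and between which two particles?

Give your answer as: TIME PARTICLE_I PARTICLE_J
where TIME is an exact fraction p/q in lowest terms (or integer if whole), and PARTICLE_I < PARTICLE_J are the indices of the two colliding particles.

Answer: 5/4 1 2

Derivation:
Pair (0,1): pos 5,6 vel 0,3 -> not approaching (rel speed -3 <= 0)
Pair (1,2): pos 6,11 vel 3,-1 -> gap=5, closing at 4/unit, collide at t=5/4
Pair (2,3): pos 11,16 vel -1,4 -> not approaching (rel speed -5 <= 0)
Earliest collision: t=5/4 between 1 and 2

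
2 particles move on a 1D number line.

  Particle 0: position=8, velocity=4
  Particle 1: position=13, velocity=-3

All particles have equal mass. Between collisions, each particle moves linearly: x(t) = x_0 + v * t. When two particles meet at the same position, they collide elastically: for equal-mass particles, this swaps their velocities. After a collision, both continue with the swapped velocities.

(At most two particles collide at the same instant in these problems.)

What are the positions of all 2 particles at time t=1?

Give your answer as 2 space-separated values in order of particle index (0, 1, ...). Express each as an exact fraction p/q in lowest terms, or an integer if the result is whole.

Answer: 10 12

Derivation:
Collision at t=5/7: particles 0 and 1 swap velocities; positions: p0=76/7 p1=76/7; velocities now: v0=-3 v1=4
Advance to t=1 (no further collisions before then); velocities: v0=-3 v1=4; positions = 10 12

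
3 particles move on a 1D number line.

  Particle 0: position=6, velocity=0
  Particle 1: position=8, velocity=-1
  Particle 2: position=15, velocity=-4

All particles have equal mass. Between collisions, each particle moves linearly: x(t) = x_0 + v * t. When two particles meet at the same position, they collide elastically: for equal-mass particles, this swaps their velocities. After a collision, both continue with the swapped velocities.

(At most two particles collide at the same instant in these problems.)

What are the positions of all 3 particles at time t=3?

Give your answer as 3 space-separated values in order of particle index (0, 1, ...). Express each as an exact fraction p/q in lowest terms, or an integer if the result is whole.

Answer: 3 5 6

Derivation:
Collision at t=2: particles 0 and 1 swap velocities; positions: p0=6 p1=6 p2=7; velocities now: v0=-1 v1=0 v2=-4
Collision at t=9/4: particles 1 and 2 swap velocities; positions: p0=23/4 p1=6 p2=6; velocities now: v0=-1 v1=-4 v2=0
Collision at t=7/3: particles 0 and 1 swap velocities; positions: p0=17/3 p1=17/3 p2=6; velocities now: v0=-4 v1=-1 v2=0
Advance to t=3 (no further collisions before then); velocities: v0=-4 v1=-1 v2=0; positions = 3 5 6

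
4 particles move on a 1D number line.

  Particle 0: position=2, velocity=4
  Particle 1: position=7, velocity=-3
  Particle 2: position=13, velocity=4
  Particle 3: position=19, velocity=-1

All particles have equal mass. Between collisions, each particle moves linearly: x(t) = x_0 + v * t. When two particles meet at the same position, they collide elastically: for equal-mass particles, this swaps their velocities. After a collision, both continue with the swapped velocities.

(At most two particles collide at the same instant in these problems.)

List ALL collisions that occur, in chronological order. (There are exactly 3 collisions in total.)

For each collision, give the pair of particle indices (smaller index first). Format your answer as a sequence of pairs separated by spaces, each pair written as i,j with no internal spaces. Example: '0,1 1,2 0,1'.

Collision at t=5/7: particles 0 and 1 swap velocities; positions: p0=34/7 p1=34/7 p2=111/7 p3=128/7; velocities now: v0=-3 v1=4 v2=4 v3=-1
Collision at t=6/5: particles 2 and 3 swap velocities; positions: p0=17/5 p1=34/5 p2=89/5 p3=89/5; velocities now: v0=-3 v1=4 v2=-1 v3=4
Collision at t=17/5: particles 1 and 2 swap velocities; positions: p0=-16/5 p1=78/5 p2=78/5 p3=133/5; velocities now: v0=-3 v1=-1 v2=4 v3=4

Answer: 0,1 2,3 1,2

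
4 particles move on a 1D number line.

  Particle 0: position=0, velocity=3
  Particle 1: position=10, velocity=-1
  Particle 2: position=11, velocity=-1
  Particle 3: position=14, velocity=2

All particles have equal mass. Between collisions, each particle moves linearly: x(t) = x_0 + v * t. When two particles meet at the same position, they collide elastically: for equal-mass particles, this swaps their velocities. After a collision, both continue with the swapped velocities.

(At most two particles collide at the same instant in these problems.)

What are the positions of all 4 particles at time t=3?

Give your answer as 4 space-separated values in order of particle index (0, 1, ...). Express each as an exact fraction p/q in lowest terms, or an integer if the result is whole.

Collision at t=5/2: particles 0 and 1 swap velocities; positions: p0=15/2 p1=15/2 p2=17/2 p3=19; velocities now: v0=-1 v1=3 v2=-1 v3=2
Collision at t=11/4: particles 1 and 2 swap velocities; positions: p0=29/4 p1=33/4 p2=33/4 p3=39/2; velocities now: v0=-1 v1=-1 v2=3 v3=2
Advance to t=3 (no further collisions before then); velocities: v0=-1 v1=-1 v2=3 v3=2; positions = 7 8 9 20

Answer: 7 8 9 20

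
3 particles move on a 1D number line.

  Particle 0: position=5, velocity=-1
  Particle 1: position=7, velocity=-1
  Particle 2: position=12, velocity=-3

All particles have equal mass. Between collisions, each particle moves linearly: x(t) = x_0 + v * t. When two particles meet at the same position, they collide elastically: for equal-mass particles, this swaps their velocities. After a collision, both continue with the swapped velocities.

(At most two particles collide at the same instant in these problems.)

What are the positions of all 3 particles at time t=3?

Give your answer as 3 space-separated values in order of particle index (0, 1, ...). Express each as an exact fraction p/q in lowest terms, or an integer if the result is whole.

Answer: 2 3 4

Derivation:
Collision at t=5/2: particles 1 and 2 swap velocities; positions: p0=5/2 p1=9/2 p2=9/2; velocities now: v0=-1 v1=-3 v2=-1
Advance to t=3 (no further collisions before then); velocities: v0=-1 v1=-3 v2=-1; positions = 2 3 4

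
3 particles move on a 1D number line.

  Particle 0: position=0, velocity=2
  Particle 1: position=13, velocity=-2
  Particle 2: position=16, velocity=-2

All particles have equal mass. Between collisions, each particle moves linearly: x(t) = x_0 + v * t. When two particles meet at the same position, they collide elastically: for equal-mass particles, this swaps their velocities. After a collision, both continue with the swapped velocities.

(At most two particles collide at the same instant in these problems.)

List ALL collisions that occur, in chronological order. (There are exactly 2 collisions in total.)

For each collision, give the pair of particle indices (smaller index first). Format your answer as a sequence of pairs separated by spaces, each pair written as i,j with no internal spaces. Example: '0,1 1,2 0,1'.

Collision at t=13/4: particles 0 and 1 swap velocities; positions: p0=13/2 p1=13/2 p2=19/2; velocities now: v0=-2 v1=2 v2=-2
Collision at t=4: particles 1 and 2 swap velocities; positions: p0=5 p1=8 p2=8; velocities now: v0=-2 v1=-2 v2=2

Answer: 0,1 1,2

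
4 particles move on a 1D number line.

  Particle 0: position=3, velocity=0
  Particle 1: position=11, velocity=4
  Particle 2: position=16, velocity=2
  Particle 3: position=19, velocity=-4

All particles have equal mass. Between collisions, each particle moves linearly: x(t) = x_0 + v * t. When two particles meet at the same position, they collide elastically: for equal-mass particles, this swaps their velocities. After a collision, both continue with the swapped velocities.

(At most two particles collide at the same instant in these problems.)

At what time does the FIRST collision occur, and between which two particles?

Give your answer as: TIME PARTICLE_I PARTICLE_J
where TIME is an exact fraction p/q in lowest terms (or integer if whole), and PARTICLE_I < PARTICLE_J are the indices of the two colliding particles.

Pair (0,1): pos 3,11 vel 0,4 -> not approaching (rel speed -4 <= 0)
Pair (1,2): pos 11,16 vel 4,2 -> gap=5, closing at 2/unit, collide at t=5/2
Pair (2,3): pos 16,19 vel 2,-4 -> gap=3, closing at 6/unit, collide at t=1/2
Earliest collision: t=1/2 between 2 and 3

Answer: 1/2 2 3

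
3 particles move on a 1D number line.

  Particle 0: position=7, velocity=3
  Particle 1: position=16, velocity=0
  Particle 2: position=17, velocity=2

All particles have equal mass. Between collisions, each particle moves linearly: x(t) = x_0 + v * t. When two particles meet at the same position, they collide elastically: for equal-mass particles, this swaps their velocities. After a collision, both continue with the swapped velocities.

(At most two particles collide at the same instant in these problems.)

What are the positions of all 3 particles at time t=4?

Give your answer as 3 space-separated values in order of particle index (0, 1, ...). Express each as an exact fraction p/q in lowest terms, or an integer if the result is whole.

Answer: 16 19 25

Derivation:
Collision at t=3: particles 0 and 1 swap velocities; positions: p0=16 p1=16 p2=23; velocities now: v0=0 v1=3 v2=2
Advance to t=4 (no further collisions before then); velocities: v0=0 v1=3 v2=2; positions = 16 19 25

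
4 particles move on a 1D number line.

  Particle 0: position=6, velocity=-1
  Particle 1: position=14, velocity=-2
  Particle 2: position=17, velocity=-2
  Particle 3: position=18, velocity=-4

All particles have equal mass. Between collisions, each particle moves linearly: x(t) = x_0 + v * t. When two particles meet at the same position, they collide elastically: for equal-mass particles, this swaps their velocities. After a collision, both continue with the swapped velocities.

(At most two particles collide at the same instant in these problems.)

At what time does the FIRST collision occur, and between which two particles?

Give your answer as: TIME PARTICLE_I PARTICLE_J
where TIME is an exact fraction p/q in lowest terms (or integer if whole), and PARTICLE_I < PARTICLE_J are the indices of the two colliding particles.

Answer: 1/2 2 3

Derivation:
Pair (0,1): pos 6,14 vel -1,-2 -> gap=8, closing at 1/unit, collide at t=8
Pair (1,2): pos 14,17 vel -2,-2 -> not approaching (rel speed 0 <= 0)
Pair (2,3): pos 17,18 vel -2,-4 -> gap=1, closing at 2/unit, collide at t=1/2
Earliest collision: t=1/2 between 2 and 3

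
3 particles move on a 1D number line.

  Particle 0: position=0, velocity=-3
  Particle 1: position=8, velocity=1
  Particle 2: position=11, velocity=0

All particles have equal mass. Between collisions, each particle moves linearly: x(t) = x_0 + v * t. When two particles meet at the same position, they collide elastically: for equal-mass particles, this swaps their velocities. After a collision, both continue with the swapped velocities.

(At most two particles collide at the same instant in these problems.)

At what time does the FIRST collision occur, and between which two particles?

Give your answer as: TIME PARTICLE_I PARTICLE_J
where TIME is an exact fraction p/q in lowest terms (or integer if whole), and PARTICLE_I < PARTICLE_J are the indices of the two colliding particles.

Pair (0,1): pos 0,8 vel -3,1 -> not approaching (rel speed -4 <= 0)
Pair (1,2): pos 8,11 vel 1,0 -> gap=3, closing at 1/unit, collide at t=3
Earliest collision: t=3 between 1 and 2

Answer: 3 1 2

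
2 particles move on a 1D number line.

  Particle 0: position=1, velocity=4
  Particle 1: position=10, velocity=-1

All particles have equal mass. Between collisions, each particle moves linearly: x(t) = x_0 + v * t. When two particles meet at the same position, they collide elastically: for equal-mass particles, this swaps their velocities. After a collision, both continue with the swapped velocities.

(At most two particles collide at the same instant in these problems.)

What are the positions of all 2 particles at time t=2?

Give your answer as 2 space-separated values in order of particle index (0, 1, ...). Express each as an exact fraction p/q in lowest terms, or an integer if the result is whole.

Answer: 8 9

Derivation:
Collision at t=9/5: particles 0 and 1 swap velocities; positions: p0=41/5 p1=41/5; velocities now: v0=-1 v1=4
Advance to t=2 (no further collisions before then); velocities: v0=-1 v1=4; positions = 8 9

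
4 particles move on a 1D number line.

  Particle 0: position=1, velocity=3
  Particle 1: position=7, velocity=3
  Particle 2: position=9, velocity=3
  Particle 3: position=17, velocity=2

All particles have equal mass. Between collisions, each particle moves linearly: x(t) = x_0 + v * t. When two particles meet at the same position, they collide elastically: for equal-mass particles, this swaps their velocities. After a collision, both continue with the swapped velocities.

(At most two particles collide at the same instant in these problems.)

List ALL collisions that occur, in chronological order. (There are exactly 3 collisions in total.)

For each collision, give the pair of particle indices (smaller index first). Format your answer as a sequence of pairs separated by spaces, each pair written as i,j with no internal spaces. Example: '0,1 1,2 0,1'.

Collision at t=8: particles 2 and 3 swap velocities; positions: p0=25 p1=31 p2=33 p3=33; velocities now: v0=3 v1=3 v2=2 v3=3
Collision at t=10: particles 1 and 2 swap velocities; positions: p0=31 p1=37 p2=37 p3=39; velocities now: v0=3 v1=2 v2=3 v3=3
Collision at t=16: particles 0 and 1 swap velocities; positions: p0=49 p1=49 p2=55 p3=57; velocities now: v0=2 v1=3 v2=3 v3=3

Answer: 2,3 1,2 0,1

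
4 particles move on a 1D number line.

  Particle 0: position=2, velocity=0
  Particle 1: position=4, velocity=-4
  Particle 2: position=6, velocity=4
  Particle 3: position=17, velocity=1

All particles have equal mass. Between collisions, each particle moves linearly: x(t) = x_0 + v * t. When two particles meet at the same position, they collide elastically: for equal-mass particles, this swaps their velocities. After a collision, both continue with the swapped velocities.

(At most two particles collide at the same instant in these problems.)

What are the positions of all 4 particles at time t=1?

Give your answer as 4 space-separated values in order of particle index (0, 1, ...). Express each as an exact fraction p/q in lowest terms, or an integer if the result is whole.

Collision at t=1/2: particles 0 and 1 swap velocities; positions: p0=2 p1=2 p2=8 p3=35/2; velocities now: v0=-4 v1=0 v2=4 v3=1
Advance to t=1 (no further collisions before then); velocities: v0=-4 v1=0 v2=4 v3=1; positions = 0 2 10 18

Answer: 0 2 10 18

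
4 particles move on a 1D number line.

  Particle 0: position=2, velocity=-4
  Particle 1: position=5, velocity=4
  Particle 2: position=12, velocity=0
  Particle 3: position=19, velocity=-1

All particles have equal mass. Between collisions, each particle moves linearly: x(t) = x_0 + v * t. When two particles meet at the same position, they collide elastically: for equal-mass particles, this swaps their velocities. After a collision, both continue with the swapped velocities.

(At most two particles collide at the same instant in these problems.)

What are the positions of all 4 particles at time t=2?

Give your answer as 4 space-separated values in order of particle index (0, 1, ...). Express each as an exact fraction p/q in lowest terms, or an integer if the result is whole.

Answer: -6 12 13 17

Derivation:
Collision at t=7/4: particles 1 and 2 swap velocities; positions: p0=-5 p1=12 p2=12 p3=69/4; velocities now: v0=-4 v1=0 v2=4 v3=-1
Advance to t=2 (no further collisions before then); velocities: v0=-4 v1=0 v2=4 v3=-1; positions = -6 12 13 17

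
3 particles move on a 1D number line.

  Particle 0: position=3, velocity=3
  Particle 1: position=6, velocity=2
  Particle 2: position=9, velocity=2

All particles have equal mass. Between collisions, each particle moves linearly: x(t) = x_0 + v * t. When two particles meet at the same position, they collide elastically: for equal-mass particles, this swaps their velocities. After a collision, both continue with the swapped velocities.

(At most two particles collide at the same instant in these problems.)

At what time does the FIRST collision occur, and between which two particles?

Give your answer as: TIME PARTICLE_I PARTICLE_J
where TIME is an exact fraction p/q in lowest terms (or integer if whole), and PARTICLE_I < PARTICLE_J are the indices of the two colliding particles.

Pair (0,1): pos 3,6 vel 3,2 -> gap=3, closing at 1/unit, collide at t=3
Pair (1,2): pos 6,9 vel 2,2 -> not approaching (rel speed 0 <= 0)
Earliest collision: t=3 between 0 and 1

Answer: 3 0 1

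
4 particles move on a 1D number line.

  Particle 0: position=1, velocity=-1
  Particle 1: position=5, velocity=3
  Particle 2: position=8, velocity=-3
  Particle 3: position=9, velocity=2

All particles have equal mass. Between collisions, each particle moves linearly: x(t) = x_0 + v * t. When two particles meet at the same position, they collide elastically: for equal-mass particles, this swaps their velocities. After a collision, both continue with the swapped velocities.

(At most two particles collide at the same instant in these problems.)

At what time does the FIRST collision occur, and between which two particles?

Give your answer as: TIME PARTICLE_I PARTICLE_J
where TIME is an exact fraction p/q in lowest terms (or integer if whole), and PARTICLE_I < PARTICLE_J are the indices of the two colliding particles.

Pair (0,1): pos 1,5 vel -1,3 -> not approaching (rel speed -4 <= 0)
Pair (1,2): pos 5,8 vel 3,-3 -> gap=3, closing at 6/unit, collide at t=1/2
Pair (2,3): pos 8,9 vel -3,2 -> not approaching (rel speed -5 <= 0)
Earliest collision: t=1/2 between 1 and 2

Answer: 1/2 1 2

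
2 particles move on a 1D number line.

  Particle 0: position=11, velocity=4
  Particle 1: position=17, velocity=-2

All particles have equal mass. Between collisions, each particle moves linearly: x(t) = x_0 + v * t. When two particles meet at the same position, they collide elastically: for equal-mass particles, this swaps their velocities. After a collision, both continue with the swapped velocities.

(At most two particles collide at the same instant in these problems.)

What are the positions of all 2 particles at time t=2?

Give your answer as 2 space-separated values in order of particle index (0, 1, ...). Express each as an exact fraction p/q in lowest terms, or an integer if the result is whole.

Collision at t=1: particles 0 and 1 swap velocities; positions: p0=15 p1=15; velocities now: v0=-2 v1=4
Advance to t=2 (no further collisions before then); velocities: v0=-2 v1=4; positions = 13 19

Answer: 13 19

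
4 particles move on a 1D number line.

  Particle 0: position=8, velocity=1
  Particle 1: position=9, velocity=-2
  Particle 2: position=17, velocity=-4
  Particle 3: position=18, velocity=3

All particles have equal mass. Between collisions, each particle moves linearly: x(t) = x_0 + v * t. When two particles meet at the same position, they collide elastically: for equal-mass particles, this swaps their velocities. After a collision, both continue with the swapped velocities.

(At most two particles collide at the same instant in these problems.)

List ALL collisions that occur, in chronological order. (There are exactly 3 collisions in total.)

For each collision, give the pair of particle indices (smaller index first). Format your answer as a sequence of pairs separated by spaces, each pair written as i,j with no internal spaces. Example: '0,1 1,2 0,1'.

Answer: 0,1 1,2 0,1

Derivation:
Collision at t=1/3: particles 0 and 1 swap velocities; positions: p0=25/3 p1=25/3 p2=47/3 p3=19; velocities now: v0=-2 v1=1 v2=-4 v3=3
Collision at t=9/5: particles 1 and 2 swap velocities; positions: p0=27/5 p1=49/5 p2=49/5 p3=117/5; velocities now: v0=-2 v1=-4 v2=1 v3=3
Collision at t=4: particles 0 and 1 swap velocities; positions: p0=1 p1=1 p2=12 p3=30; velocities now: v0=-4 v1=-2 v2=1 v3=3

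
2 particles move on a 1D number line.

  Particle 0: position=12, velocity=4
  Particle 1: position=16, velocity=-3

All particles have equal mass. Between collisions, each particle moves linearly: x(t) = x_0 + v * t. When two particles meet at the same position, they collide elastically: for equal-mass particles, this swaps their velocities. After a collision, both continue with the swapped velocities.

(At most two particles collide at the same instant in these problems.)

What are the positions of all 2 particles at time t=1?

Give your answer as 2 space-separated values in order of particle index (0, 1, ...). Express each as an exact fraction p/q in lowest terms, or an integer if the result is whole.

Collision at t=4/7: particles 0 and 1 swap velocities; positions: p0=100/7 p1=100/7; velocities now: v0=-3 v1=4
Advance to t=1 (no further collisions before then); velocities: v0=-3 v1=4; positions = 13 16

Answer: 13 16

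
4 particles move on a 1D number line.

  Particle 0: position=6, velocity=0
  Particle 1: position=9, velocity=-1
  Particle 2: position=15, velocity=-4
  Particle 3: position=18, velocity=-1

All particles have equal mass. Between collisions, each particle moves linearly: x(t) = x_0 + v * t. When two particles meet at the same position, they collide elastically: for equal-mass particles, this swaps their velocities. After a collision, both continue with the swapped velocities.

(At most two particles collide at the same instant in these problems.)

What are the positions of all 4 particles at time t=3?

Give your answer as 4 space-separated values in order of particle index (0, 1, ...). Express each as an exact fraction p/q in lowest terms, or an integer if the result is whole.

Collision at t=2: particles 1 and 2 swap velocities; positions: p0=6 p1=7 p2=7 p3=16; velocities now: v0=0 v1=-4 v2=-1 v3=-1
Collision at t=9/4: particles 0 and 1 swap velocities; positions: p0=6 p1=6 p2=27/4 p3=63/4; velocities now: v0=-4 v1=0 v2=-1 v3=-1
Collision at t=3: particles 1 and 2 swap velocities; positions: p0=3 p1=6 p2=6 p3=15; velocities now: v0=-4 v1=-1 v2=0 v3=-1
Advance to t=3 (no further collisions before then); velocities: v0=-4 v1=-1 v2=0 v3=-1; positions = 3 6 6 15

Answer: 3 6 6 15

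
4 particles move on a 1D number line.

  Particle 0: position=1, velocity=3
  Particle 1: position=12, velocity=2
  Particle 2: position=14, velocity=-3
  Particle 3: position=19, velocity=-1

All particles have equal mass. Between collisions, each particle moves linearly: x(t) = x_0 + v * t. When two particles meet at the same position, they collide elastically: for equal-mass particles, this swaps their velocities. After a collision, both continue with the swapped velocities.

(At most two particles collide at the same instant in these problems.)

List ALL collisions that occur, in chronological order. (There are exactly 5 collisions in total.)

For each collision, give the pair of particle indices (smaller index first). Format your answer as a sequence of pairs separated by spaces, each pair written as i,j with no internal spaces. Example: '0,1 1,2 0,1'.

Collision at t=2/5: particles 1 and 2 swap velocities; positions: p0=11/5 p1=64/5 p2=64/5 p3=93/5; velocities now: v0=3 v1=-3 v2=2 v3=-1
Collision at t=13/6: particles 0 and 1 swap velocities; positions: p0=15/2 p1=15/2 p2=49/3 p3=101/6; velocities now: v0=-3 v1=3 v2=2 v3=-1
Collision at t=7/3: particles 2 and 3 swap velocities; positions: p0=7 p1=8 p2=50/3 p3=50/3; velocities now: v0=-3 v1=3 v2=-1 v3=2
Collision at t=9/2: particles 1 and 2 swap velocities; positions: p0=1/2 p1=29/2 p2=29/2 p3=21; velocities now: v0=-3 v1=-1 v2=3 v3=2
Collision at t=11: particles 2 and 3 swap velocities; positions: p0=-19 p1=8 p2=34 p3=34; velocities now: v0=-3 v1=-1 v2=2 v3=3

Answer: 1,2 0,1 2,3 1,2 2,3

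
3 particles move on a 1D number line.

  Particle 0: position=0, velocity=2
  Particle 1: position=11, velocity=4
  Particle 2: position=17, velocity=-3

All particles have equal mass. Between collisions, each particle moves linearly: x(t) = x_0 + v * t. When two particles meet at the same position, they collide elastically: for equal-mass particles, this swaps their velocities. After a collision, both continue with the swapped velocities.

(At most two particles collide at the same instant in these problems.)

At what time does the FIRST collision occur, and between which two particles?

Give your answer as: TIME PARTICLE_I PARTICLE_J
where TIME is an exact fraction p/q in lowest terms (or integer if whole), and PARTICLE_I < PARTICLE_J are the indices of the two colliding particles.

Answer: 6/7 1 2

Derivation:
Pair (0,1): pos 0,11 vel 2,4 -> not approaching (rel speed -2 <= 0)
Pair (1,2): pos 11,17 vel 4,-3 -> gap=6, closing at 7/unit, collide at t=6/7
Earliest collision: t=6/7 between 1 and 2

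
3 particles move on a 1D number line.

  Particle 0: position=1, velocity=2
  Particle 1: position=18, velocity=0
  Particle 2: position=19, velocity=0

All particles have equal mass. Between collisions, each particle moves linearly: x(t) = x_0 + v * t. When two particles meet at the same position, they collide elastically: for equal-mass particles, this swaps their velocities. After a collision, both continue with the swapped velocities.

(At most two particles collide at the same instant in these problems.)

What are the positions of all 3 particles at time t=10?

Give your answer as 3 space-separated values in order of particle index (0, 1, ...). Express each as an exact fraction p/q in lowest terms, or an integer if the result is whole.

Answer: 18 19 21

Derivation:
Collision at t=17/2: particles 0 and 1 swap velocities; positions: p0=18 p1=18 p2=19; velocities now: v0=0 v1=2 v2=0
Collision at t=9: particles 1 and 2 swap velocities; positions: p0=18 p1=19 p2=19; velocities now: v0=0 v1=0 v2=2
Advance to t=10 (no further collisions before then); velocities: v0=0 v1=0 v2=2; positions = 18 19 21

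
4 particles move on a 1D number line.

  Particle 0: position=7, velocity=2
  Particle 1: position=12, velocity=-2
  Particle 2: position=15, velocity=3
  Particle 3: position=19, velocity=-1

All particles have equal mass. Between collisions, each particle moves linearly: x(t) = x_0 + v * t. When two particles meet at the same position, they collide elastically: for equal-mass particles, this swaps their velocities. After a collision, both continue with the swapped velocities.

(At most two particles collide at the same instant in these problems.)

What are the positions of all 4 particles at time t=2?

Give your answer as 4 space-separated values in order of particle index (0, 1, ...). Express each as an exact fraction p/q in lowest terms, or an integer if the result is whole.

Collision at t=1: particles 2 and 3 swap velocities; positions: p0=9 p1=10 p2=18 p3=18; velocities now: v0=2 v1=-2 v2=-1 v3=3
Collision at t=5/4: particles 0 and 1 swap velocities; positions: p0=19/2 p1=19/2 p2=71/4 p3=75/4; velocities now: v0=-2 v1=2 v2=-1 v3=3
Advance to t=2 (no further collisions before then); velocities: v0=-2 v1=2 v2=-1 v3=3; positions = 8 11 17 21

Answer: 8 11 17 21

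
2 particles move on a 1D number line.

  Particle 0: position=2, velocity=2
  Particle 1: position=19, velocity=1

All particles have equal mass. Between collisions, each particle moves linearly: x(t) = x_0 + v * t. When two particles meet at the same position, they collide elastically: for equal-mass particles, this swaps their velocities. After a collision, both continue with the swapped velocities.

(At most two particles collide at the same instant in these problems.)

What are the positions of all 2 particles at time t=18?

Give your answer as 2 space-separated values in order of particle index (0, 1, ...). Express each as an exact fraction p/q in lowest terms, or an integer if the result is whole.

Collision at t=17: particles 0 and 1 swap velocities; positions: p0=36 p1=36; velocities now: v0=1 v1=2
Advance to t=18 (no further collisions before then); velocities: v0=1 v1=2; positions = 37 38

Answer: 37 38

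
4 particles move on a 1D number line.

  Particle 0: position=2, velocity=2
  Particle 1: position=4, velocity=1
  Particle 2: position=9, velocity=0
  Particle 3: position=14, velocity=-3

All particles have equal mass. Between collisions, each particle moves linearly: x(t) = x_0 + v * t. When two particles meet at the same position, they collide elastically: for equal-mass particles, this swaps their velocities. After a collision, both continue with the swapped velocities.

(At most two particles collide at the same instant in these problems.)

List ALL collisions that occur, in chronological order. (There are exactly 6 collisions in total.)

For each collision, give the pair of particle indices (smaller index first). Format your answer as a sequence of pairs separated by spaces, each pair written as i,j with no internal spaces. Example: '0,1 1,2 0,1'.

Answer: 2,3 0,1 1,2 0,1 2,3 1,2

Derivation:
Collision at t=5/3: particles 2 and 3 swap velocities; positions: p0=16/3 p1=17/3 p2=9 p3=9; velocities now: v0=2 v1=1 v2=-3 v3=0
Collision at t=2: particles 0 and 1 swap velocities; positions: p0=6 p1=6 p2=8 p3=9; velocities now: v0=1 v1=2 v2=-3 v3=0
Collision at t=12/5: particles 1 and 2 swap velocities; positions: p0=32/5 p1=34/5 p2=34/5 p3=9; velocities now: v0=1 v1=-3 v2=2 v3=0
Collision at t=5/2: particles 0 and 1 swap velocities; positions: p0=13/2 p1=13/2 p2=7 p3=9; velocities now: v0=-3 v1=1 v2=2 v3=0
Collision at t=7/2: particles 2 and 3 swap velocities; positions: p0=7/2 p1=15/2 p2=9 p3=9; velocities now: v0=-3 v1=1 v2=0 v3=2
Collision at t=5: particles 1 and 2 swap velocities; positions: p0=-1 p1=9 p2=9 p3=12; velocities now: v0=-3 v1=0 v2=1 v3=2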